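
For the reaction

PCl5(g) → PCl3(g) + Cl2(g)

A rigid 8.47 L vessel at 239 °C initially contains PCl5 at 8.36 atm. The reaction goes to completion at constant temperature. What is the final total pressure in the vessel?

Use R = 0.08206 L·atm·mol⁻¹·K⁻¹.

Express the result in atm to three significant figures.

At constant T and V, P ∝ n(gas): 1 mol gas → 2 mol gas.
P_final = (2/1) × 8.36 = 16.72 atm

16.7 atm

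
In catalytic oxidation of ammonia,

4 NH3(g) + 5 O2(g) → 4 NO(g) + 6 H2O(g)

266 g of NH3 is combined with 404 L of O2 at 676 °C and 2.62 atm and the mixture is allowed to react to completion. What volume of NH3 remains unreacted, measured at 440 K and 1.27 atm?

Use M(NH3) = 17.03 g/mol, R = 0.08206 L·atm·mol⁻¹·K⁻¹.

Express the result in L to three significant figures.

n(NH3) = 266 / 17.03 = 15.62 mol
n(O2) = PV/RT = (2.62 × 404) / (0.08206 × 949.15) = 13.59 mol
For 15.62 mol NH3, stoichiometry requires (5/4) × 15.62 = 19.52 mol O2; 13.59 mol is available, so O2 is limiting.
n(NH3) consumed = (4/5) × 13.59 = 10.87 mol; remaining = 15.62 − 10.87 = 4.750 mol
V(NH3) = nRT/P = 4.750 × 0.08206 × 440 / 1.27 = 135.0 L

135 L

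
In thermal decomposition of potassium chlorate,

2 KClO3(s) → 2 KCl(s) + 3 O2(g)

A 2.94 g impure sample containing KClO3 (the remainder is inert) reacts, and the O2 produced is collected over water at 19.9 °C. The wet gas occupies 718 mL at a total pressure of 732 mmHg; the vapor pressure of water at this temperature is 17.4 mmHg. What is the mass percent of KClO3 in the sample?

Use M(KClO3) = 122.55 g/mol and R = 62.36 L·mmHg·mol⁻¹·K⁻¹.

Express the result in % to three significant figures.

P(O2) = 732 − 17.4 = 714.6 mmHg
n(O2) = PV/RT = (714.6 × 0.7180) / (62.36 × 293.05) = 0.02808 mol
n(KClO3) = (2/3) × 0.02808 = 0.01872 mol
m(KClO3) = 0.01872 × 122.55 = 2.294 g
%KClO3 = 2.294 / 2.94 × 100 = 78.03%

78.0 %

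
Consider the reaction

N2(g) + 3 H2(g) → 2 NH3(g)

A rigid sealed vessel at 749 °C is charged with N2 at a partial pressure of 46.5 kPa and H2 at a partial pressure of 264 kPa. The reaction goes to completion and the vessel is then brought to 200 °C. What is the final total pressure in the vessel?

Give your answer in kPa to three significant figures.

At constant V, partial pressures at 749 °C are proportional to moles, so apply stoichiometry directly to pressures.
P(H2) required for 46.5 kPa of N2 = (3/1) × 46.5 = 139.5 kPa; available 264 kPa, so N2 is limiting.
P(H2) remaining = 264 − (3/1) × 46.5 = 124.5 kPa
P(gaseous products) = (2)/1 × 46.5 = 93.00 kPa
P_total at 749 °C = 124.5 + 93.00 = 217.5 kPa
Scaling to 200 °C: P = 217.5 × 473.15/1022.15 = 100.7 kPa

101 kPa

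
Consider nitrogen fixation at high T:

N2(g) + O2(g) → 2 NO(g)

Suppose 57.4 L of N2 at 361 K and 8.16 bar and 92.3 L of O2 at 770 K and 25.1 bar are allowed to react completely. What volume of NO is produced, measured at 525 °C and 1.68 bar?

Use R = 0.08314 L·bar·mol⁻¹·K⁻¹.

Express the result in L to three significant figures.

n(N2) = PV/RT = (8.16 × 57.4) / (0.08314 × 361) = 15.61 mol
n(O2) = PV/RT = (25.1 × 92.3) / (0.08314 × 770) = 36.19 mol
For 15.61 mol N2, stoichiometry requires (1/1) × 15.61 = 15.61 mol O2; 36.19 mol is available, so N2 is limiting.
n(NO) = (2/1) × 15.61 = 31.22 mol
V(NO) = nRT/P = 31.22 × 0.08314 × 798.15 / 1.68 = 1233 L

1230 L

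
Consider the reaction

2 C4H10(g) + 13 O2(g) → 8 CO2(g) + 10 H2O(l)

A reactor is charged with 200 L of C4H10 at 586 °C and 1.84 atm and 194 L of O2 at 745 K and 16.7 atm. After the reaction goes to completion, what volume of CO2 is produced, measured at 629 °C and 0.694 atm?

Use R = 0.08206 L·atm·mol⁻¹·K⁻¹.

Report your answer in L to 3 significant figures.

n(C4H10) = PV/RT = (1.84 × 200) / (0.08206 × 859.15) = 5.220 mol
n(O2) = PV/RT = (16.7 × 194) / (0.08206 × 745) = 52.99 mol
For 5.220 mol C4H10, stoichiometry requires (13/2) × 5.220 = 33.93 mol O2; 52.99 mol is available, so C4H10 is limiting.
n(CO2) = (8/2) × 5.220 = 20.88 mol
V(CO2) = nRT/P = 20.88 × 0.08206 × 902.15 / 0.694 = 2227 L

2230 L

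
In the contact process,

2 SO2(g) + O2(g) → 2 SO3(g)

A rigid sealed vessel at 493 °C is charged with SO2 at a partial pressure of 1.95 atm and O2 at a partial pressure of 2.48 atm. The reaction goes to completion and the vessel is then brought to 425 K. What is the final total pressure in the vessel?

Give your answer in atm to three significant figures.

1.92 atm

At constant V, partial pressures at 493 °C are proportional to moles, so apply stoichiometry directly to pressures.
P(O2) required for 1.95 atm of SO2 = (1/2) × 1.95 = 0.9750 atm; available 2.48 atm, so SO2 is limiting.
P(O2) remaining = 2.48 − (1/2) × 1.95 = 1.505 atm
P(gaseous products) = (2)/2 × 1.95 = 1.950 atm
P_total at 493 °C = 1.505 + 1.950 = 3.455 atm
Scaling to 425 K: P = 3.455 × 425/766.15 = 1.917 atm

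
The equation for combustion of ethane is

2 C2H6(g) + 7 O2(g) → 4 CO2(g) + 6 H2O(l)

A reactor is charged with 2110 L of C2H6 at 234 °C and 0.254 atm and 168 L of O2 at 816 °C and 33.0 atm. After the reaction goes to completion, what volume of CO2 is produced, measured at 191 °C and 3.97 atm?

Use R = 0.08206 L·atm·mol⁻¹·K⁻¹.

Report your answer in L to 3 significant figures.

n(C2H6) = PV/RT = (0.254 × 2110) / (0.08206 × 507.15) = 12.88 mol
n(O2) = PV/RT = (33.0 × 168) / (0.08206 × 1089.15) = 62.03 mol
For 12.88 mol C2H6, stoichiometry requires (7/2) × 12.88 = 45.08 mol O2; 62.03 mol is available, so C2H6 is limiting.
n(CO2) = (4/2) × 12.88 = 25.76 mol
V(CO2) = nRT/P = 25.76 × 0.08206 × 464.15 / 3.97 = 247.1 L

247 L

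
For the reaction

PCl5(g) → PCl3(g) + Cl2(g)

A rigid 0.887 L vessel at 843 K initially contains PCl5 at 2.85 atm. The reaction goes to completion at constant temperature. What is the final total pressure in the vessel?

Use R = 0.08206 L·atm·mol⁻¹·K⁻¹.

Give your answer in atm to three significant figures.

Since T and V are fixed, P_final/P_initial = n_final/n_initial = 2/1.
P_final = (2/1) × 2.85 = 5.700 atm

5.70 atm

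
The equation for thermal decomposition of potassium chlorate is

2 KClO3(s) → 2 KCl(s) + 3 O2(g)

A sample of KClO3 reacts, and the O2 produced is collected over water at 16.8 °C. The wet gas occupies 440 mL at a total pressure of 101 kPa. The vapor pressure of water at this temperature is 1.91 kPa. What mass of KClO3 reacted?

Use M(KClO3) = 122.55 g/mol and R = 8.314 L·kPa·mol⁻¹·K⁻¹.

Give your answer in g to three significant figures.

1.48 g

P(O2) = 101 − 1.91 = 99.09 kPa
n(O2) = PV/RT = (99.09 × 0.4400) / (8.314 × 289.95) = 0.01809 mol
n(KClO3) = (2/3) × 0.01809 = 0.01206 mol
m(KClO3) = 0.01206 × 122.55 = 1.478 g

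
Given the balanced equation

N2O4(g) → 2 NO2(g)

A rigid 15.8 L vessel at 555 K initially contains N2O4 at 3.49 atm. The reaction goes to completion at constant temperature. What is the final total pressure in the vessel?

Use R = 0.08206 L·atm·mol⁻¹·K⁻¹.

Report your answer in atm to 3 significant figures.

At constant T and V, P ∝ n(gas): 1 mol gas → 2 mol gas.
P_final = (2/1) × 3.49 = 6.980 atm

6.98 atm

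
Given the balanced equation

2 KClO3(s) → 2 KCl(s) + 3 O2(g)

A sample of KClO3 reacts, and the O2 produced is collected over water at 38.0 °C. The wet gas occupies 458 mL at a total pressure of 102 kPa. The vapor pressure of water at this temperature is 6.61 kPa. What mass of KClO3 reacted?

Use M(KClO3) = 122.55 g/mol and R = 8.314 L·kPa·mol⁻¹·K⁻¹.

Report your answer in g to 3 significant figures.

1.38 g

P(O2) = 102 − 6.61 = 95.39 kPa
n(O2) = PV/RT = (95.39 × 0.4580) / (8.314 × 311.15) = 0.01689 mol
n(KClO3) = (2/3) × 0.01689 = 0.01126 mol
m(KClO3) = 0.01126 × 122.55 = 1.380 g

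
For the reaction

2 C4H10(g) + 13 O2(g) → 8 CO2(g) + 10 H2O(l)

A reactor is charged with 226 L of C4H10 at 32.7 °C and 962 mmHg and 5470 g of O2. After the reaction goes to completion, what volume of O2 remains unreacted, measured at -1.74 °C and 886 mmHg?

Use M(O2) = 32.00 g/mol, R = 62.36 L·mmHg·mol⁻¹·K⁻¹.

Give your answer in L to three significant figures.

1850 L

n(C4H10) = PV/RT = (962 × 226) / (62.36 × 305.85) = 11.40 mol
n(O2) = 5470 / 32.00 = 170.9 mol
For 11.40 mol C4H10, stoichiometry requires (13/2) × 11.40 = 74.10 mol O2; 170.9 mol is available, so C4H10 is limiting.
n(O2) consumed = (13/2) × 11.40 = 74.10 mol; remaining = 170.9 − 74.10 = 96.80 mol
V(O2) = nRT/P = 96.80 × 62.36 × 271.41 / 886 = 1849 L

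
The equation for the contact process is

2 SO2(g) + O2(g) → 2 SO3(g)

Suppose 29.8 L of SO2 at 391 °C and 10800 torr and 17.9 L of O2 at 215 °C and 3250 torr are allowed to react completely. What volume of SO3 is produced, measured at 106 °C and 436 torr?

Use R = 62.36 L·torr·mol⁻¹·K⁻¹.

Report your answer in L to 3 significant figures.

n(SO2) = PV/RT = (10800 × 29.8) / (62.36 × 664.15) = 7.771 mol
n(O2) = PV/RT = (3250 × 17.9) / (62.36 × 488.15) = 1.911 mol
For 7.771 mol SO2, stoichiometry requires (1/2) × 7.771 = 3.885 mol O2; 1.911 mol is available, so O2 is limiting.
n(SO3) = (2/1) × 1.911 = 3.822 mol
V(SO3) = nRT/P = 3.822 × 62.36 × 379.15 / 436 = 207.3 L

207 L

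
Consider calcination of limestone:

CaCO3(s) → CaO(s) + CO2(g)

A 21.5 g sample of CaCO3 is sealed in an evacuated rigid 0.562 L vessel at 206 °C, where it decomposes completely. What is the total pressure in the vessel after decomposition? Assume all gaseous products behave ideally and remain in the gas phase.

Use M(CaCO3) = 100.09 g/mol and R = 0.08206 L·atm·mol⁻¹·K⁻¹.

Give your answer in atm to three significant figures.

n(CaCO3) = 21.5 / 100.09 = 0.2148 mol
n(gas produced) = (1/1) × 0.2148 = 0.2148 mol
P = nRT/V = 0.2148 × 0.08206 × 479.15 / 0.562 = 15.03 atm

15.0 atm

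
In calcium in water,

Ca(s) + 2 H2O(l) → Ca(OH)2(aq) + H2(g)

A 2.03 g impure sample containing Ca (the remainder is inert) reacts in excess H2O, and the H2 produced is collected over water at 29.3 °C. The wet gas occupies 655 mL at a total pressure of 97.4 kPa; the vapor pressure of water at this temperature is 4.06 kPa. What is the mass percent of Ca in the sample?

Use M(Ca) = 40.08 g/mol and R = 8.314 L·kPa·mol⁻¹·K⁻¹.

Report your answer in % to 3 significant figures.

48.0 %

P(H2) = 97.4 − 4.06 = 93.34 kPa
n(H2) = PV/RT = (93.34 × 0.6550) / (8.314 × 302.45) = 0.02431 mol
n(Ca) = (1/1) × 0.02431 = 0.02431 mol
m(Ca) = 0.02431 × 40.08 = 0.9743 g
%Ca = 0.9743 / 2.03 × 100 = 48.00%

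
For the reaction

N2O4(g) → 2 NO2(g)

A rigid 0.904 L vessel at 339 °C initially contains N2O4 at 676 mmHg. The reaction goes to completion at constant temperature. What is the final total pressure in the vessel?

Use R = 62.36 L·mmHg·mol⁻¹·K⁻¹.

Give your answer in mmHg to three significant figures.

1350 mmHg

Rigid vessel, constant T ⇒ P scales with total gas moles (1 → 2).
P_final = (2/1) × 676 = 1352 mmHg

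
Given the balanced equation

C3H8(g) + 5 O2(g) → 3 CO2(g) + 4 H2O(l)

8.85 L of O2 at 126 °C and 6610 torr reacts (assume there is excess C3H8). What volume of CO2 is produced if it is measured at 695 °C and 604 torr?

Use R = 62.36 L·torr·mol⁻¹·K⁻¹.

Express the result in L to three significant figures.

n(O2) = PV/RT = (6610 × 8.85) / (62.36 × 399.15) = 2.350 mol
n(CO2) = (3/5) × 2.350 = 1.410 mol
V = nRT/P = 1.410 × 62.36 × 968.15 / 604 = 140.9 L

141 L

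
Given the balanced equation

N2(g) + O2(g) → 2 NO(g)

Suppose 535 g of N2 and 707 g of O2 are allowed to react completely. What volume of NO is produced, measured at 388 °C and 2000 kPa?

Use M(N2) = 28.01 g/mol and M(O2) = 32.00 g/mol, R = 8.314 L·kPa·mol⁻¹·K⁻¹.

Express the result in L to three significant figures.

n(N2) = 535 / 28.01 = 19.10 mol
n(O2) = 707 / 32.00 = 22.09 mol
For 19.10 mol N2, stoichiometry requires (1/1) × 19.10 = 19.10 mol O2; 22.09 mol is available, so N2 is limiting.
n(NO) = (2/1) × 19.10 = 38.20 mol
V(NO) = nRT/P = 38.20 × 8.314 × 661.15 / 2000 = 105.0 L

105 L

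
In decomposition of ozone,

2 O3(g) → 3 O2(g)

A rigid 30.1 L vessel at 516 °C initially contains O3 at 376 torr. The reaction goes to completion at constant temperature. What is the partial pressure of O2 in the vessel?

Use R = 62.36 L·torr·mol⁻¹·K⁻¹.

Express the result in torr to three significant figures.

564 torr

n(O3)₀ = PV/RT = (376 × 30.1) / (62.36 × 789.15) = 0.2300 mol
n(O2) = (3/2) × 0.2300 = 0.3450 mol
P(O2) = nRT/V = 0.3450 × 62.36 × 789.15 / 30.1 = 564.1 torr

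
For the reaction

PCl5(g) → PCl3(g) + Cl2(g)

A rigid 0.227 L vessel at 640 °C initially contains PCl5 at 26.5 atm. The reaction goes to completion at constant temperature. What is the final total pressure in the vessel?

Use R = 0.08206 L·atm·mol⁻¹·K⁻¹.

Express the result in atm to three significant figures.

At constant T and V, P ∝ n(gas): 1 mol gas → 2 mol gas.
P_final = (2/1) × 26.5 = 53.00 atm

53.0 atm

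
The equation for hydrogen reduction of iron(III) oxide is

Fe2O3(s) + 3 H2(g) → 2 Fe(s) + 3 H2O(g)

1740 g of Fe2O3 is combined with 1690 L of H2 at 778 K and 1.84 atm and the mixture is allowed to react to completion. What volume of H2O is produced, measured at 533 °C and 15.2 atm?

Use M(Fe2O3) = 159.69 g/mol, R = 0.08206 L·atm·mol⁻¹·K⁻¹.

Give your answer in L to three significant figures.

142 L

n(Fe2O3) = 1740 / 159.69 = 10.90 mol
n(H2) = PV/RT = (1.84 × 1690) / (0.08206 × 778) = 48.71 mol
For 10.90 mol Fe2O3, stoichiometry requires (3/1) × 10.90 = 32.70 mol H2; 48.71 mol is available, so Fe2O3 is limiting.
n(H2O) = (3/1) × 10.90 = 32.70 mol
V(H2O) = nRT/P = 32.70 × 0.08206 × 806.15 / 15.2 = 142.3 L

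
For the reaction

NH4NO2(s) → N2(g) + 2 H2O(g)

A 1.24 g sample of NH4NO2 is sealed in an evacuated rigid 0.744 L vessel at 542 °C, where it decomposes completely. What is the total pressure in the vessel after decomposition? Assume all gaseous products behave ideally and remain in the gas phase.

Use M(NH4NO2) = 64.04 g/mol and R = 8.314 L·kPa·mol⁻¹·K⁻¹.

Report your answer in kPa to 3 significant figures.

n(NH4NO2) = 1.24 / 64.04 = 0.01936 mol
n(gas produced) = (3/1) × 0.01936 = 0.05808 mol
P = nRT/V = 0.05808 × 8.314 × 815.15 / 0.744 = 529.1 kPa

529 kPa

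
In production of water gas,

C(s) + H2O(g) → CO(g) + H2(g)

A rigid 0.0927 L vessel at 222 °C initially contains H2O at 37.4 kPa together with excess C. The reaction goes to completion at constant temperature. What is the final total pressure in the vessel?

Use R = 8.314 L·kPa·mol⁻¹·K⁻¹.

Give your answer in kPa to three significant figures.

74.8 kPa

At constant T and V, P ∝ n(gas): 1 mol gas → 2 mol gas.
P_final = (2/1) × 37.4 = 74.80 kPa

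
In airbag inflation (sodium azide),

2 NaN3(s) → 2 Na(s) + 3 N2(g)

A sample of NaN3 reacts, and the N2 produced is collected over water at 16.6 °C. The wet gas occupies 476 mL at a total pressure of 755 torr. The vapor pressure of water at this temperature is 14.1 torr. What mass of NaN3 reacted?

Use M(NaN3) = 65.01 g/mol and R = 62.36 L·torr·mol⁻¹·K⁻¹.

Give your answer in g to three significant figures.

0.846 g

P(N2) = 755 − 14.1 = 740.9 torr
n(N2) = PV/RT = (740.9 × 0.4760) / (62.36 × 289.75) = 0.01952 mol
n(NaN3) = (2/3) × 0.01952 = 0.01301 mol
m(NaN3) = 0.01301 × 65.01 = 0.8458 g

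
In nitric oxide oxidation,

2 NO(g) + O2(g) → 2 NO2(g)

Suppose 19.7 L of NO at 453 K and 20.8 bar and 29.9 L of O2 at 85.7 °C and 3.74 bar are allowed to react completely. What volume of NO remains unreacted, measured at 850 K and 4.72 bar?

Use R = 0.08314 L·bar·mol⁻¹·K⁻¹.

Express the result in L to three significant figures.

50.7 L

n(NO) = PV/RT = (20.8 × 19.7) / (0.08314 × 453) = 10.88 mol
n(O2) = PV/RT = (3.74 × 29.9) / (0.08314 × 358.85) = 3.748 mol
For 10.88 mol NO, stoichiometry requires (1/2) × 10.88 = 5.440 mol O2; 3.748 mol is available, so O2 is limiting.
n(NO) consumed = (2/1) × 3.748 = 7.496 mol; remaining = 10.88 − 7.496 = 3.384 mol
V(NO) = nRT/P = 3.384 × 0.08314 × 850 / 4.72 = 50.67 L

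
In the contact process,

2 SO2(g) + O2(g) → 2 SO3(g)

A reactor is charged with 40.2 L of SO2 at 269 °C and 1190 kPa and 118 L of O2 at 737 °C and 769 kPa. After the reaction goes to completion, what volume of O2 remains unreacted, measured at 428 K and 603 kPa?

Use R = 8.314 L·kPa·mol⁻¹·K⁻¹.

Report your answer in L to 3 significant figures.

n(SO2) = PV/RT = (1190 × 40.2) / (8.314 × 542.15) = 10.61 mol
n(O2) = PV/RT = (769 × 118) / (8.314 × 1010.15) = 10.80 mol
For 10.61 mol SO2, stoichiometry requires (1/2) × 10.61 = 5.305 mol O2; 10.80 mol is available, so SO2 is limiting.
n(O2) consumed = (1/2) × 10.61 = 5.305 mol; remaining = 10.80 − 5.305 = 5.495 mol
V(O2) = nRT/P = 5.495 × 8.314 × 428 / 603 = 32.43 L

32.4 L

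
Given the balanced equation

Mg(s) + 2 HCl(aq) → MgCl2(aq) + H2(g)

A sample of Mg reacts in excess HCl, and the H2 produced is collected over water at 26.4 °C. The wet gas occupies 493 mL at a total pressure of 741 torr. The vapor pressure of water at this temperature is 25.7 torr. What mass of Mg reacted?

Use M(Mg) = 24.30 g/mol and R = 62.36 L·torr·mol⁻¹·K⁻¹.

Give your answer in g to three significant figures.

P(H2) = 741 − 25.7 = 715.3 torr
n(H2) = PV/RT = (715.3 × 0.4930) / (62.36 × 299.55) = 0.01888 mol
n(Mg) = (1/1) × 0.01888 = 0.01888 mol
m(Mg) = 0.01888 × 24.30 = 0.4588 g

0.459 g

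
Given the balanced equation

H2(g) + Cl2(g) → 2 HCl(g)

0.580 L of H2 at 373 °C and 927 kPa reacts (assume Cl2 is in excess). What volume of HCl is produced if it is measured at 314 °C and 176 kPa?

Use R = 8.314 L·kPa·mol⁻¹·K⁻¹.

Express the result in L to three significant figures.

n(H2) = PV/RT = (927 × 0.580) / (8.314 × 646.15) = 0.1001 mol
n(HCl) = (2/1) × 0.1001 = 0.2002 mol
V = nRT/P = 0.2002 × 8.314 × 587.15 / 176 = 5.553 L

5.55 L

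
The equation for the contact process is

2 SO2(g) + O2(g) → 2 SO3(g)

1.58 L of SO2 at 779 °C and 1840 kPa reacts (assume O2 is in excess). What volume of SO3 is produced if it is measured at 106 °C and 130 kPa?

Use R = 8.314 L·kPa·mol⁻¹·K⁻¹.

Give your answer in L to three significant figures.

8.06 L

n(SO2) = PV/RT = (1840 × 1.58) / (8.314 × 1052.15) = 0.3323 mol
n(SO3) = (2/2) × 0.3323 = 0.3323 mol
V = nRT/P = 0.3323 × 8.314 × 379.15 / 130 = 8.058 L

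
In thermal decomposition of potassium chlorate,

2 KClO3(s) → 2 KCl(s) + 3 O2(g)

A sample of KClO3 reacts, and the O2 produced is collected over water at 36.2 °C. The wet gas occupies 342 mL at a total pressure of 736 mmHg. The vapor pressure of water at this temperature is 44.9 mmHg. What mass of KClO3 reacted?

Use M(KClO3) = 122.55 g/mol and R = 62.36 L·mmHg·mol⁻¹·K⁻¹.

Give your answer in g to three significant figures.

1.00 g

P(O2) = 736 − 44.9 = 691.1 mmHg
n(O2) = PV/RT = (691.1 × 0.3420) / (62.36 × 309.35) = 0.01225 mol
n(KClO3) = (2/3) × 0.01225 = 0.008167 mol
m(KClO3) = 0.008167 × 122.55 = 1.001 g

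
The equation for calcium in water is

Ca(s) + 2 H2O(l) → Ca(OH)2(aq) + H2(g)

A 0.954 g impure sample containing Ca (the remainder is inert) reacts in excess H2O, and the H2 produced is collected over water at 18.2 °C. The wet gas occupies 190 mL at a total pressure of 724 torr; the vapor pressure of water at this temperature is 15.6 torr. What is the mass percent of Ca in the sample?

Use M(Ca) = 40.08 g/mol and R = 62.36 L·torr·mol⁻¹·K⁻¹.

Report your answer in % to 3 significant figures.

31.1 %

P(H2) = 724 − 15.6 = 708.4 torr
n(H2) = PV/RT = (708.4 × 0.1900) / (62.36 × 291.35) = 0.007408 mol
n(Ca) = (1/1) × 0.007408 = 0.007408 mol
m(Ca) = 0.007408 × 40.08 = 0.2969 g
%Ca = 0.2969 / 0.954 × 100 = 31.12%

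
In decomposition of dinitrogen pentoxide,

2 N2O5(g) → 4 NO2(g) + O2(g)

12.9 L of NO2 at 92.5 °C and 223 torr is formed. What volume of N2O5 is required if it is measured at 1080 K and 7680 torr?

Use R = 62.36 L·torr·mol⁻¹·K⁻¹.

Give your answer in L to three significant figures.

n(NO2) = PV/RT = (223 × 12.9) / (62.36 × 365.65) = 0.1262 mol
n(N2O5) = (2/4) × 0.1262 = 0.06310 mol
V = nRT/P = 0.06310 × 62.36 × 1080 / 7680 = 0.5533 L

0.553 L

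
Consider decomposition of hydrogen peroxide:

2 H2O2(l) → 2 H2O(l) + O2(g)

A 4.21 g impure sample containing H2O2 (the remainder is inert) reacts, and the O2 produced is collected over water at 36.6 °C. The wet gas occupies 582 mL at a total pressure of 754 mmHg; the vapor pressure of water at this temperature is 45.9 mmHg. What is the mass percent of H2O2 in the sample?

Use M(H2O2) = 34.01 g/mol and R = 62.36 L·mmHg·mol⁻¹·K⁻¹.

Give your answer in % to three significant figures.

P(O2) = 754 − 45.9 = 708.1 mmHg
n(O2) = PV/RT = (708.1 × 0.5820) / (62.36 × 309.75) = 0.02134 mol
n(H2O2) = (2/1) × 0.02134 = 0.04268 mol
m(H2O2) = 0.04268 × 34.01 = 1.452 g
%H2O2 = 1.452 / 4.21 × 100 = 34.49%

34.5 %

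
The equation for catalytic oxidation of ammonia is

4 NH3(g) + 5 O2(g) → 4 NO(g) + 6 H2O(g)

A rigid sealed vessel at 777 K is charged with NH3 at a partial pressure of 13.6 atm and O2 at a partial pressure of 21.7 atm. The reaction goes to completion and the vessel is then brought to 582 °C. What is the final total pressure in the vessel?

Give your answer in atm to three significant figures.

Because the vessel is rigid and T is held at 777 K, work the stoichiometry in partial pressures (P_i = n_iRT/V).
P(O2) required for 13.6 atm of NH3 = (5/4) × 13.6 = 17.00 atm; available 21.7 atm, so NH3 is limiting.
P(O2) remaining = 21.7 − (5/4) × 13.6 = 4.700 atm
P(gaseous products) = (4+6)/4 × 13.6 = 34.00 atm
P_total at 777 K = 4.700 + 34.00 = 38.70 atm
Scaling to 582 °C: P = 38.70 × 855.15/777 = 42.59 atm

42.6 atm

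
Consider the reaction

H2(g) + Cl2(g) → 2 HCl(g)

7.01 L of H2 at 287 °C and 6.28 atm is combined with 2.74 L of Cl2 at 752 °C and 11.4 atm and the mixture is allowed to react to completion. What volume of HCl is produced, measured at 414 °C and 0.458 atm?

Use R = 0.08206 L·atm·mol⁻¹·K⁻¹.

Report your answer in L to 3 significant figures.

n(H2) = PV/RT = (6.28 × 7.01) / (0.08206 × 560.15) = 0.9577 mol
n(Cl2) = PV/RT = (11.4 × 2.74) / (0.08206 × 1025.15) = 0.3713 mol
For 0.9577 mol H2, stoichiometry requires (1/1) × 0.9577 = 0.9577 mol Cl2; 0.3713 mol is available, so Cl2 is limiting.
n(HCl) = (2/1) × 0.3713 = 0.7426 mol
V(HCl) = nRT/P = 0.7426 × 0.08206 × 687.15 / 0.458 = 91.43 L

91.4 L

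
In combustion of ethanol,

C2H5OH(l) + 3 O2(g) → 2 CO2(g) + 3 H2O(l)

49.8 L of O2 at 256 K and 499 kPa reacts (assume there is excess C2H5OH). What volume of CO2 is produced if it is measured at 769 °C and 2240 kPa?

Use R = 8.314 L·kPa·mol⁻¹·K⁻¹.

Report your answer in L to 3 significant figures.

30.1 L

n(O2) = PV/RT = (499 × 49.8) / (8.314 × 256) = 11.68 mol
n(CO2) = (2/3) × 11.68 = 7.787 mol
V = nRT/P = 7.787 × 8.314 × 1042.15 / 2240 = 30.12 L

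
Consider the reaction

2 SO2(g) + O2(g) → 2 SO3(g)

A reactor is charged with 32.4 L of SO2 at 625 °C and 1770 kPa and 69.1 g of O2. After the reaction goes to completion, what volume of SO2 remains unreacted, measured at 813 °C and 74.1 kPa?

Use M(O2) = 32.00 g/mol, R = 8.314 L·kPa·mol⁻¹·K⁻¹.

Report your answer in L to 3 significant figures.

n(SO2) = PV/RT = (1770 × 32.4) / (8.314 × 898.15) = 7.680 mol
n(O2) = 69.1 / 32.00 = 2.159 mol
For 7.680 mol SO2, stoichiometry requires (1/2) × 7.680 = 3.840 mol O2; 2.159 mol is available, so O2 is limiting.
n(SO2) consumed = (2/1) × 2.159 = 4.318 mol; remaining = 7.680 − 4.318 = 3.362 mol
V(SO2) = nRT/P = 3.362 × 8.314 × 1086.15 / 74.1 = 409.7 L

410 L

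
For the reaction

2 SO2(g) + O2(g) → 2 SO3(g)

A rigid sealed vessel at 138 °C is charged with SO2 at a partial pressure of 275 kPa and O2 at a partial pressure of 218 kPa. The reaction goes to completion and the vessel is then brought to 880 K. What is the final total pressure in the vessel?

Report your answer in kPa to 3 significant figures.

At constant V, partial pressures at 138 °C are proportional to moles, so apply stoichiometry directly to pressures.
P(O2) required for 275 kPa of SO2 = (1/2) × 275 = 137.5 kPa; available 218 kPa, so SO2 is limiting.
P(O2) remaining = 218 − (1/2) × 275 = 80.50 kPa
P(gaseous products) = (2)/2 × 275 = 275.0 kPa
P_total at 138 °C = 80.50 + 275.0 = 355.5 kPa
Scaling to 880 K: P = 355.5 × 880/411.15 = 760.9 kPa

761 kPa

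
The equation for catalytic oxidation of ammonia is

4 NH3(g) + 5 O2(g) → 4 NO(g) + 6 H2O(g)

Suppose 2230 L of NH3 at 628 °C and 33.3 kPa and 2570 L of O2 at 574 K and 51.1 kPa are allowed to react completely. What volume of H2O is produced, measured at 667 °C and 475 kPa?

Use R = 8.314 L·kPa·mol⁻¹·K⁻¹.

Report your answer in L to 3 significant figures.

245 L

n(NH3) = PV/RT = (33.3 × 2230) / (8.314 × 901.15) = 9.912 mol
n(O2) = PV/RT = (51.1 × 2570) / (8.314 × 574) = 27.52 mol
For 9.912 mol NH3, stoichiometry requires (5/4) × 9.912 = 12.39 mol O2; 27.52 mol is available, so NH3 is limiting.
n(H2O) = (6/4) × 9.912 = 14.87 mol
V(H2O) = nRT/P = 14.87 × 8.314 × 940.15 / 475 = 244.7 L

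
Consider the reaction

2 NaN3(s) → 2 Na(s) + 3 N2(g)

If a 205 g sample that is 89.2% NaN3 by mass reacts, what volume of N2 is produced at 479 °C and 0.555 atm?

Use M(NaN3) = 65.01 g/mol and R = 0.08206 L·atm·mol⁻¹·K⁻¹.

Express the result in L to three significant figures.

mass of NaN3 = 205 × 89.2/100 = 182.9 g
n(NaN3) = 182.9 / 65.01 = 2.813 mol
n(N2) = (3/2) × 2.813 = 4.220 mol
V = nRT/P = 4.220 × 0.08206 × 752.15 / 0.555 = 469.3 L

469 L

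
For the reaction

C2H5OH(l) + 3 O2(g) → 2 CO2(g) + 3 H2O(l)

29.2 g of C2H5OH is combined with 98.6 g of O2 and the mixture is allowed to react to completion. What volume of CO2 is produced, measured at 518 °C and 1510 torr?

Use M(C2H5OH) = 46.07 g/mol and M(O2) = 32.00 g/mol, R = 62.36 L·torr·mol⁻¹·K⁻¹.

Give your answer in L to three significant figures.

41.4 L

n(C2H5OH) = 29.2 / 46.07 = 0.6338 mol
n(O2) = 98.6 / 32.00 = 3.081 mol
For 0.6338 mol C2H5OH, stoichiometry requires (3/1) × 0.6338 = 1.901 mol O2; 3.081 mol is available, so C2H5OH is limiting.
n(CO2) = (2/1) × 0.6338 = 1.268 mol
V(CO2) = nRT/P = 1.268 × 62.36 × 791.15 / 1510 = 41.43 L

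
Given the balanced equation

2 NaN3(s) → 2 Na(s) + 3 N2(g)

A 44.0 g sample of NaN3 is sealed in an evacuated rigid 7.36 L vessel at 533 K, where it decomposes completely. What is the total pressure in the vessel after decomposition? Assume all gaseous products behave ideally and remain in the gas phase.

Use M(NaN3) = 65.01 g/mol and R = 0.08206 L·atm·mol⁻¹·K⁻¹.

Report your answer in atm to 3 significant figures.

n(NaN3) = 44.0 / 65.01 = 0.6768 mol
n(gas produced) = (3/2) × 0.6768 = 1.015 mol
P = nRT/V = 1.015 × 0.08206 × 533 / 7.36 = 6.032 atm

6.03 atm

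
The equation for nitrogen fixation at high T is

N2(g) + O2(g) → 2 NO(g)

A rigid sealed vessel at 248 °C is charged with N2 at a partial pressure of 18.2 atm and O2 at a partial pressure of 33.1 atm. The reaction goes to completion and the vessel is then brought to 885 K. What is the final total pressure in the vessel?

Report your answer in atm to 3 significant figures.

With V and T fixed, P_i ∝ n_i, so the mole ratios apply directly to partial pressures at 248 °C.
P(O2) required for 18.2 atm of N2 = (1/1) × 18.2 = 18.20 atm; available 33.1 atm, so N2 is limiting.
P(O2) remaining = 33.1 − (1/1) × 18.2 = 14.90 atm
P(gaseous products) = (2)/1 × 18.2 = 36.40 atm
P_total at 248 °C = 14.90 + 36.40 = 51.30 atm
Scaling to 885 K: P = 51.30 × 885/521.15 = 87.12 atm

87.1 atm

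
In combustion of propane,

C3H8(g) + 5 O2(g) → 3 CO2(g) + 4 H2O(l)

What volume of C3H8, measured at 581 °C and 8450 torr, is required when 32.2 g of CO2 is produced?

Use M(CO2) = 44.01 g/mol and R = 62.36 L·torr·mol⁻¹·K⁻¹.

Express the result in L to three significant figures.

1.54 L

n(CO2) = 32.20 / 44.01 = 0.7317 mol
n(C3H8) = (1/3) × 0.7317 = 0.2439 mol
V = nRT/P = 0.2439 × 62.36 × 854.15 / 8450 = 1.537 L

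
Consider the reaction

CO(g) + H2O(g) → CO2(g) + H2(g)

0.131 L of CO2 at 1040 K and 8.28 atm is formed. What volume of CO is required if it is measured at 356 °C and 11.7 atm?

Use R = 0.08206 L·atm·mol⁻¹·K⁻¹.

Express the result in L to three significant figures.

n(CO2) = PV/RT = (8.28 × 0.131) / (0.08206 × 1040) = 0.01271 mol
n(CO) = (1/1) × 0.01271 = 0.01271 mol
V = nRT/P = 0.01271 × 0.08206 × 629.15 / 11.7 = 0.05608 L

0.0561 L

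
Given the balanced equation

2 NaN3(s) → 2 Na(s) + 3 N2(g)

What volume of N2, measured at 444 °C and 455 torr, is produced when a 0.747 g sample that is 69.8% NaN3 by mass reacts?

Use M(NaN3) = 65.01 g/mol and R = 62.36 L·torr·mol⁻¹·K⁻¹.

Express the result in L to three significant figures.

1.18 L

mass of NaN3 = 0.747 × 69.8/100 = 0.5214 g
n(NaN3) = 0.5214 / 65.01 = 0.008020 mol
n(N2) = (3/2) × 0.008020 = 0.01203 mol
V = nRT/P = 0.01203 × 62.36 × 717.15 / 455 = 1.182 L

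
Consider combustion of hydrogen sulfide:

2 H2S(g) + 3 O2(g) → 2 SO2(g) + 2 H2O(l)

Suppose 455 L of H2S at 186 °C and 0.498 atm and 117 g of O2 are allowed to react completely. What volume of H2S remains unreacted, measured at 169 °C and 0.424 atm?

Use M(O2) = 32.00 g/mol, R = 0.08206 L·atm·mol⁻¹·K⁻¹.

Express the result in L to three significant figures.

306 L

n(H2S) = PV/RT = (0.498 × 455) / (0.08206 × 459.15) = 6.014 mol
n(O2) = 117 / 32.00 = 3.656 mol
For 6.014 mol H2S, stoichiometry requires (3/2) × 6.014 = 9.021 mol O2; 3.656 mol is available, so O2 is limiting.
n(H2S) consumed = (2/3) × 3.656 = 2.437 mol; remaining = 6.014 − 2.437 = 3.577 mol
V(H2S) = nRT/P = 3.577 × 0.08206 × 442.15 / 0.424 = 306.1 L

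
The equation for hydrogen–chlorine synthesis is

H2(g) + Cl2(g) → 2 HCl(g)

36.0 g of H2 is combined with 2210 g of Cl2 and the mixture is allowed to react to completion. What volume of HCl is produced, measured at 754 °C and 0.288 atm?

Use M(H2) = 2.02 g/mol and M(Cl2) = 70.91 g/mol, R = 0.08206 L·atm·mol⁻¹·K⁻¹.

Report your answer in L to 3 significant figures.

n(H2) = 36.0 / 2.02 = 17.82 mol
n(Cl2) = 2210 / 70.91 = 31.17 mol
For 17.82 mol H2, stoichiometry requires (1/1) × 17.82 = 17.82 mol Cl2; 31.17 mol is available, so H2 is limiting.
n(HCl) = (2/1) × 17.82 = 35.64 mol
V(HCl) = nRT/P = 35.64 × 0.08206 × 1027.15 / 0.288 = 10430 L

10400 L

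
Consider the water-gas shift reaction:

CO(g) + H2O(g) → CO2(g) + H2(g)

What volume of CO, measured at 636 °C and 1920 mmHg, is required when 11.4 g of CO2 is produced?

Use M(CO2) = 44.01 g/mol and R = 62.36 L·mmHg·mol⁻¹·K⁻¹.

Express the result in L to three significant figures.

n(CO2) = 11.40 / 44.01 = 0.2590 mol
n(CO) = (1/1) × 0.2590 = 0.2590 mol
V = nRT/P = 0.2590 × 62.36 × 909.15 / 1920 = 7.648 L

7.65 L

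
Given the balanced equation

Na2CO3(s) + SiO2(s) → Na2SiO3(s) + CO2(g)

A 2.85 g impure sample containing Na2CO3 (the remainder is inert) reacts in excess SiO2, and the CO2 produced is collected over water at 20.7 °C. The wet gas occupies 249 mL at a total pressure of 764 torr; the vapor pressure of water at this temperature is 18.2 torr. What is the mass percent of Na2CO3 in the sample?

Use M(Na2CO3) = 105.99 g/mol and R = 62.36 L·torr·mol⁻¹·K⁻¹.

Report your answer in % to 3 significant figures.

P(CO2) = 764 − 18.2 = 745.8 torr
n(CO2) = PV/RT = (745.8 × 0.2490) / (62.36 × 293.85) = 0.01013 mol
n(Na2CO3) = (1/1) × 0.01013 = 0.01013 mol
m(Na2CO3) = 0.01013 × 105.99 = 1.074 g
%Na2CO3 = 1.074 / 2.85 × 100 = 37.68%

37.7 %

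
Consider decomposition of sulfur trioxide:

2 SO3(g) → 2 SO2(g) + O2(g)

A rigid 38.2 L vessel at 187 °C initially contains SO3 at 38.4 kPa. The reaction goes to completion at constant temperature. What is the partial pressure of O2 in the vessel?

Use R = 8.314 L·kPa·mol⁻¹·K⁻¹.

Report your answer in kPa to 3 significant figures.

19.2 kPa

n(SO3)₀ = PV/RT = (38.4 × 38.2) / (8.314 × 460.15) = 0.3834 mol
n(O2) = (1/2) × 0.3834 = 0.1917 mol
P(O2) = nRT/V = 0.1917 × 8.314 × 460.15 / 38.2 = 19.20 kPa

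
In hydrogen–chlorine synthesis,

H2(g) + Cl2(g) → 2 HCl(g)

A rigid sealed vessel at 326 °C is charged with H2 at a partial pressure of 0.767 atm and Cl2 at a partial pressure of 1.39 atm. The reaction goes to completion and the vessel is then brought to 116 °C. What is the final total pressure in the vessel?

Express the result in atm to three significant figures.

1.40 atm

Because the vessel is rigid and T is held at 326 °C, work the stoichiometry in partial pressures (P_i = n_iRT/V).
P(Cl2) required for 0.767 atm of H2 = (1/1) × 0.767 = 0.7670 atm; available 1.39 atm, so H2 is limiting.
P(Cl2) remaining = 1.39 − (1/1) × 0.767 = 0.6230 atm
P(gaseous products) = (2)/1 × 0.767 = 1.534 atm
P_total at 326 °C = 0.6230 + 1.534 = 2.157 atm
Scaling to 116 °C: P = 2.157 × 389.15/599.15 = 1.401 atm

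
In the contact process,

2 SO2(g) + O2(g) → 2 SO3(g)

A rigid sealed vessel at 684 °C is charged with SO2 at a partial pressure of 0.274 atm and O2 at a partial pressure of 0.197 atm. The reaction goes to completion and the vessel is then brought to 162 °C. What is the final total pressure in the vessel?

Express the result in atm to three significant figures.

0.152 atm

With V and T fixed, P_i ∝ n_i, so the mole ratios apply directly to partial pressures at 684 °C.
P(O2) required for 0.274 atm of SO2 = (1/2) × 0.274 = 0.1370 atm; available 0.197 atm, so SO2 is limiting.
P(O2) remaining = 0.197 − (1/2) × 0.274 = 0.06000 atm
P(gaseous products) = (2)/2 × 0.274 = 0.2740 atm
P_total at 684 °C = 0.06000 + 0.2740 = 0.3340 atm
Scaling to 162 °C: P = 0.3340 × 435.15/957.15 = 0.1518 atm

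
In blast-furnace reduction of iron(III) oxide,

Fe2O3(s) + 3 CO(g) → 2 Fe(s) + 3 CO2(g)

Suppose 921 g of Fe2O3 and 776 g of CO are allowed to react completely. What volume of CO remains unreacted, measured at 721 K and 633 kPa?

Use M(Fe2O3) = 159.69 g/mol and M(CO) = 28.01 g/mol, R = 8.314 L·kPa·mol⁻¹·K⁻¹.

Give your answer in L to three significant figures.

98.5 L

n(Fe2O3) = 921 / 159.69 = 5.767 mol
n(CO) = 776 / 28.01 = 27.70 mol
For 5.767 mol Fe2O3, stoichiometry requires (3/1) × 5.767 = 17.30 mol CO; 27.70 mol is available, so Fe2O3 is limiting.
n(CO) consumed = (3/1) × 5.767 = 17.30 mol; remaining = 27.70 − 17.30 = 10.40 mol
V(CO) = nRT/P = 10.40 × 8.314 × 721 / 633 = 98.49 L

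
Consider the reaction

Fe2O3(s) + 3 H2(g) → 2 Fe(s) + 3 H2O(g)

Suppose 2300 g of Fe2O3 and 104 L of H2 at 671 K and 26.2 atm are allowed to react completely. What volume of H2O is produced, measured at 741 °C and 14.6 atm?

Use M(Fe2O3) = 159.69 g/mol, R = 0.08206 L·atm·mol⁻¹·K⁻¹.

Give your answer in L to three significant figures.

246 L

n(Fe2O3) = 2300 / 159.69 = 14.40 mol
n(H2) = PV/RT = (26.2 × 104) / (0.08206 × 671) = 49.49 mol
For 14.40 mol Fe2O3, stoichiometry requires (3/1) × 14.40 = 43.20 mol H2; 49.49 mol is available, so Fe2O3 is limiting.
n(H2O) = (3/1) × 14.40 = 43.20 mol
V(H2O) = nRT/P = 43.20 × 0.08206 × 1014.15 / 14.6 = 246.2 L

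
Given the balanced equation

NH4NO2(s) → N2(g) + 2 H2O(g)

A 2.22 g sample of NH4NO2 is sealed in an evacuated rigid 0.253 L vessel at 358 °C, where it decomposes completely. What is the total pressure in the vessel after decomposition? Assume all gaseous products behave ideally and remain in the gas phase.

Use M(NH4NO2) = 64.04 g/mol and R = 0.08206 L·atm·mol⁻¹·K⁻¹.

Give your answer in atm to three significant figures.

n(NH4NO2) = 2.22 / 64.04 = 0.03467 mol
n(gas produced) = (3/1) × 0.03467 = 0.1040 mol
P = nRT/V = 0.1040 × 0.08206 × 631.15 / 0.253 = 21.29 atm

21.3 atm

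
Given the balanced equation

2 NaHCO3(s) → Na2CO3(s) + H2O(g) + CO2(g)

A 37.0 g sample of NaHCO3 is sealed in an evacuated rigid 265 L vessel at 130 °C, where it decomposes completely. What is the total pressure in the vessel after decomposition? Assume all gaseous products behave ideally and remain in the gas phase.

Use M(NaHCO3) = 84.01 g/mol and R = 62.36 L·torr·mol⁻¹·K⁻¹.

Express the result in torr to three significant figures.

41.8 torr

n(NaHCO3) = 37.0 / 84.01 = 0.4404 mol
n(gas produced) = (2/2) × 0.4404 = 0.4404 mol
P = nRT/V = 0.4404 × 62.36 × 403.15 / 265 = 41.78 torr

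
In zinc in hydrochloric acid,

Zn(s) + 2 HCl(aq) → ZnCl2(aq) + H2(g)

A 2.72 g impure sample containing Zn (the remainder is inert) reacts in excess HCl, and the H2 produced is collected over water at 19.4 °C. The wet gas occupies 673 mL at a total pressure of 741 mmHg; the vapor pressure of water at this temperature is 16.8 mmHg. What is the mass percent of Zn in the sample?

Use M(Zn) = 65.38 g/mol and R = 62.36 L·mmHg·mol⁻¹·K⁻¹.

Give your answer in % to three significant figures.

64.2 %

P(H2) = 741 − 16.8 = 724.2 mmHg
n(H2) = PV/RT = (724.2 × 0.6730) / (62.36 × 292.55) = 0.02672 mol
n(Zn) = (1/1) × 0.02672 = 0.02672 mol
m(Zn) = 0.02672 × 65.38 = 1.747 g
%Zn = 1.747 / 2.72 × 100 = 64.23%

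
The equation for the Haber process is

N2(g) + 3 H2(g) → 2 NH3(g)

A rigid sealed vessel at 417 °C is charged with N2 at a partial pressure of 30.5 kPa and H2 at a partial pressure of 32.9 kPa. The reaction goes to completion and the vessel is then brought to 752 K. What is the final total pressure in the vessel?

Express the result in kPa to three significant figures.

45.2 kPa

At constant V, partial pressures at 417 °C are proportional to moles, so apply stoichiometry directly to pressures.
P(H2) required for 30.5 kPa of N2 = (3/1) × 30.5 = 91.50 kPa; available 32.9 kPa, so H2 is limiting.
P(N2) remaining = 30.5 − (1/3) × 32.9 = 19.53 kPa
P(gaseous products) = (2)/3 × 32.9 = 21.93 kPa
P_total at 417 °C = 19.53 + 21.93 = 41.46 kPa
Scaling to 752 K: P = 41.46 × 752/690.15 = 45.18 kPa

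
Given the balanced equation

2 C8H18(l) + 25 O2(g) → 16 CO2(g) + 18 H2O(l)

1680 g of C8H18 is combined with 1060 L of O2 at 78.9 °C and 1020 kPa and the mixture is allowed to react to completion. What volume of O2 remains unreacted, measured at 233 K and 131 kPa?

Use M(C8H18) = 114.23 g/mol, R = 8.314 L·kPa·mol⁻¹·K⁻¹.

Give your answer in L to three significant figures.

2740 L

n(C8H18) = 1680 / 114.23 = 14.71 mol
n(O2) = PV/RT = (1020 × 1060) / (8.314 × 352.05) = 369.4 mol
For 14.71 mol C8H18, stoichiometry requires (25/2) × 14.71 = 183.9 mol O2; 369.4 mol is available, so C8H18 is limiting.
n(O2) consumed = (25/2) × 14.71 = 183.9 mol; remaining = 369.4 − 183.9 = 185.5 mol
V(O2) = nRT/P = 185.5 × 8.314 × 233 / 131 = 2743 L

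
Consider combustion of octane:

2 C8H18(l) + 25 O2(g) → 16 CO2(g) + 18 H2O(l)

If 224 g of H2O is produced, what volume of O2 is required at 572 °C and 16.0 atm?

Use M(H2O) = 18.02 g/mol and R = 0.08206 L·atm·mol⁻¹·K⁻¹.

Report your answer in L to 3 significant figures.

74.8 L

n(H2O) = 224.0 / 18.02 = 12.43 mol
n(O2) = (25/18) × 12.43 = 17.26 mol
V = nRT/P = 17.26 × 0.08206 × 845.15 / 16.0 = 74.81 L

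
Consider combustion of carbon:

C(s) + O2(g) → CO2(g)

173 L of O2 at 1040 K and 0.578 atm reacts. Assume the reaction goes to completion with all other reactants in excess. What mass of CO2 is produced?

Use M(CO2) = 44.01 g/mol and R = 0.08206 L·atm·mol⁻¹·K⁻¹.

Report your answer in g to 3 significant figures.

n(O2) = PV/RT = (0.578 × 173) / (0.08206 × 1040) = 1.172 mol
n(CO2) = (1/1) × 1.172 = 1.172 mol
m(CO2) = 1.172 × 44.01 = 51.58 g

51.6 g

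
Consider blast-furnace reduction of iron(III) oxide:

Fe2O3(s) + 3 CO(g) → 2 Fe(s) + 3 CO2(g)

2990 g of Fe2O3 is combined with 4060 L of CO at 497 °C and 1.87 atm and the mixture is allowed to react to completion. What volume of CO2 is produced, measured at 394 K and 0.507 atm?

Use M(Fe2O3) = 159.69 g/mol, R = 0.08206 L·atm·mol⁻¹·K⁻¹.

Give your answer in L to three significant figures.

3580 L

n(Fe2O3) = 2990 / 159.69 = 18.72 mol
n(CO) = PV/RT = (1.87 × 4060) / (0.08206 × 770.15) = 120.1 mol
For 18.72 mol Fe2O3, stoichiometry requires (3/1) × 18.72 = 56.16 mol CO; 120.1 mol is available, so Fe2O3 is limiting.
n(CO2) = (3/1) × 18.72 = 56.16 mol
V(CO2) = nRT/P = 56.16 × 0.08206 × 394 / 0.507 = 3581 L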